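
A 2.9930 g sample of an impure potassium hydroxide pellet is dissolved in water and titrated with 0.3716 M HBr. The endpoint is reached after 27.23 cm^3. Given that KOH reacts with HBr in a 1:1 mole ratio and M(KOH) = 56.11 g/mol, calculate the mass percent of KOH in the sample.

19.0%

n(HBr) = 0.3716 x 0.02723 = 0.01012 mol.
n(KOH) = 0.01012 / 1 = 0.01012 mol.
mass of KOH = 0.01012 x 56.11 = 0.5678 g.
% purity = 0.5678 / 2.9930 x 100 = 19.0%.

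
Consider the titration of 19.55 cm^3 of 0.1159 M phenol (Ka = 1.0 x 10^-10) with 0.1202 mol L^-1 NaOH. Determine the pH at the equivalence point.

11.39

n(C6H5OH) = 0.1159 x 0.01955 = 0.002266 mol; V(NaOH) at equivalence = 0.002266/0.1202 = 0.01885 L.
At equivalence all the acid is converted to C6H5O-; total volume = 0.01955 + 0.01885 = 0.03840 L, so [C6H5O-] = 0.002266/0.03840 = 0.05901 M.
Kb = Kw/Ka = 1.0e-14 / 1.0 x 10^-10 = 0.000100.
[OH^-] = sqrt(Kb x [C6H5O-]) = sqrt(0.000100 x 0.05901) = 0.00243 M.
pOH = 2.61, so pH = 14.00 - 2.61 = 11.39.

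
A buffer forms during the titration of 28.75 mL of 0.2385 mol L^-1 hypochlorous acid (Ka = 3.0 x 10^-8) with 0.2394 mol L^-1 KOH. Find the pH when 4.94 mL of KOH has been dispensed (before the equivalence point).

Initial n(HClO) = 0.2385 x 0.02875 = 0.006857 mol.
n(KOH) added = 0.2394 x 0.004940 = 0.001183 mol, converting that many moles of HClO to ClO-.
Remaining n(HClO) = 0.005674 mol; n(ClO-) = 0.001183 mol.
By Henderson-Hasselbalch, pH = pKa + log([A^-]/[HA]) = 7.52 + log(0.001183/0.005674) = 7.52 + (-0.68) = 6.84.

6.84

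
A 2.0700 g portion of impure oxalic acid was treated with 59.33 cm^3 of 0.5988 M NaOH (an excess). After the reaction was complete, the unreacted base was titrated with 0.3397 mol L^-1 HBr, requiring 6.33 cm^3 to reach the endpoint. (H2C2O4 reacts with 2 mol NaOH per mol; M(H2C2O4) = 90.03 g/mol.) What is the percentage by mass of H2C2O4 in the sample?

72.6%

Total n(NaOH) added = 0.5988 x 0.05933 = 0.03553 mol.
n(HBr) used = 0.3397 x 0.006330 = 0.002150 mol, which equals the excess n(NaOH).
So n(NaOH) consumed by the sample = 0.03553 - 0.002150 = 0.03338 mol.
n(H2C2O4) = 0.03338 / 2 = 0.01669 mol.
mass H2C2O4 = 0.01669 x 90.03 = 1.502 g, so %H2C2O4 = 1.502/2.0700 x 100 = 72.6%.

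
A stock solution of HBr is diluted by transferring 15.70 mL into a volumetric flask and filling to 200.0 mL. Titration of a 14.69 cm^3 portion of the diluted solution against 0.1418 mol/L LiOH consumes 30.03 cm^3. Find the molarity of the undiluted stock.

3.69 M

n(LiOH) = 0.1418 x 0.03003 = 0.004258 mol.
n(HBr) in the aliquot = 0.004258 mol.
[diluted HBr] = 0.004258 / 0.01469 = 0.2899 M.
Dilution factor = 200.0/15.70 = 12.74, so [stock] = 0.2899 x 12.74 = 3.69 M.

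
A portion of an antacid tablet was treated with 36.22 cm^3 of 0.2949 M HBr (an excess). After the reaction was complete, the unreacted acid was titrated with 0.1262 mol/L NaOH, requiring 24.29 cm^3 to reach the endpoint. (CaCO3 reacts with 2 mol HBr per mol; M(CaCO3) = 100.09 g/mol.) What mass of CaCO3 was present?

Total n(HBr) added = 0.2949 x 0.03622 = 0.01068 mol.
n(NaOH) used = 0.1262 x 0.02429 = 0.003065 mol, which equals the excess n(HBr).
So n(HBr) consumed by the sample = 0.01068 - 0.003065 = 0.007616 mol.
n(CaCO3) = 0.007616 / 2 = 0.003808 mol.
mass = 0.003808 mol x 100.09 g/mol = 0.381 g.

0.381 g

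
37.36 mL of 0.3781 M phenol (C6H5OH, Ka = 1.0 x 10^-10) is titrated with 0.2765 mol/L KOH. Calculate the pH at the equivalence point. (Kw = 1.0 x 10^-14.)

11.60

n(C6H5OH) = 0.3781 x 0.03736 = 0.01413 mol; V(KOH) at equivalence = 0.01413/0.2765 = 0.05109 L.
At equivalence all the acid is converted to C6H5O-; total volume = 0.03736 + 0.05109 = 0.08845 L, so [C6H5O-] = 0.01413/0.08845 = 0.1597 M.
Kb = Kw/Ka = 1.0e-14 / 1.0 x 10^-10 = 0.000100.
[OH^-] = sqrt(Kb x [C6H5O-]) = sqrt(0.000100 x 0.1597) = 0.00400 M.
pOH = 2.40, so pH = 14.00 - 2.40 = 11.60.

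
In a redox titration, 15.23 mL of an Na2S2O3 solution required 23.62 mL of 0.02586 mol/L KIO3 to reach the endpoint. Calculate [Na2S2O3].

n(KIO3) = 0.02586 x 0.02362 = 0.0006108 mol.
From the balanced equation, 1 mol KIO3 reacts with 6 mol Na2S2O3, so n(Na2S2O3) = 0.0006108 x 6/1 = 0.003665 mol.
[Na2S2O3] = 0.003665 / 0.01523 L = 0.241 M.

0.241 M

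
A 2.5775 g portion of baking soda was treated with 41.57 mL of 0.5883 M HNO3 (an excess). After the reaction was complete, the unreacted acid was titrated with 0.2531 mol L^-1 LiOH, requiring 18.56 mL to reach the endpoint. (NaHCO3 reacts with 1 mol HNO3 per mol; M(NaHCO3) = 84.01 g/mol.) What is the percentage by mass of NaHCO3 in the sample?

Total n(HNO3) added = 0.5883 x 0.04157 = 0.02446 mol.
n(LiOH) used = 0.2531 x 0.01856 = 0.004698 mol, which equals the excess n(HNO3).
So n(HNO3) consumed by the sample = 0.02446 - 0.004698 = 0.01976 mol.
n(NaHCO3) = 0.01976 / 1 = 0.01976 mol.
mass NaHCO3 = 0.01976 x 84.01 = 1.660 g, so %NaHCO3 = 1.660/2.5775 x 100 = 64.4%.

64.4%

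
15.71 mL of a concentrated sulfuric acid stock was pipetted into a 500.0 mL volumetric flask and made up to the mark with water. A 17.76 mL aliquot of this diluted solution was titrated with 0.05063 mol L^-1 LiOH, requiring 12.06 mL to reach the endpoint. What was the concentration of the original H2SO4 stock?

0.547 M

n(LiOH) = 0.05063 x 0.01206 = 0.0006106 mol.
n(H2SO4) in the aliquot = 0.0006106 x 1/2 = 0.0003053 mol.
[diluted H2SO4] = 0.0003053 / 0.01776 = 0.01719 M.
Dilution factor = 500.0/15.71 = 31.83, so [stock] = 0.01719 x 31.83 = 0.547 M.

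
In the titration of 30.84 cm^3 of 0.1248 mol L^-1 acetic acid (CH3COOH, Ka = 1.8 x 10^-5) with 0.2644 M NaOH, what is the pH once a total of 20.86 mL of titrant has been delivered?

12.51

n(acid) = 0.1248 x 0.03084 = 0.003849 mol; n(NaOH) added = 0.2644 x 0.02086 = 0.005515 mol.
Base is in excess by 0.005515 - 0.003849 = 0.001667 mol in a total volume of 0.05170 L.
[OH^-] = 0.001667/0.05170 = 0.03224 M, so pOH = 1.49 and pH = 14.00 - 1.49 = 12.51.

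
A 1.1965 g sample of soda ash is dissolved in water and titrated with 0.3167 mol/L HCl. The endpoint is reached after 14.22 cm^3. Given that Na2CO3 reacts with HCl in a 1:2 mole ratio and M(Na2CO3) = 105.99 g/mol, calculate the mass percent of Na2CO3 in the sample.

n(HCl) = 0.3167 x 0.01422 = 0.004503 mol.
n(Na2CO3) = 0.004503 / 2 = 0.002252 mol.
mass of Na2CO3 = 0.002252 x 105.99 = 0.2387 g.
% purity = 0.2387 / 1.1965 x 100 = 19.9%.

19.9%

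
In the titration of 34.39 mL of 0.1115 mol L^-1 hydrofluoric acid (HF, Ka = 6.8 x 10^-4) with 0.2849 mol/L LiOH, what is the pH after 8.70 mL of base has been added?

Initial n(HF) = 0.1115 x 0.03439 = 0.003834 mol.
n(LiOH) added = 0.2849 x 0.008700 = 0.002479 mol, converting that many moles of HF to F-.
Remaining n(HF) = 0.001356 mol; n(F-) = 0.002479 mol.
By Henderson-Hasselbalch, pH = pKa + log([A^-]/[HA]) = 3.17 + log(0.002479/0.001356) = 3.17 + (+0.26) = 3.43.

3.43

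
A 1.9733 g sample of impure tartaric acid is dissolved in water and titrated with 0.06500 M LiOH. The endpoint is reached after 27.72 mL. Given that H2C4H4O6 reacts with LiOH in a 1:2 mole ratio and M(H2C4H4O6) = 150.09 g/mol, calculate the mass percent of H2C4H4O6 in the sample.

6.85%

n(LiOH) = 0.06500 x 0.02772 = 0.001802 mol.
n(H2C4H4O6) = 0.001802 / 2 = 0.0009009 mol.
mass of H2C4H4O6 = 0.0009009 x 150.09 = 0.1352 g.
% purity = 0.1352 / 1.9733 x 100 = 6.85%.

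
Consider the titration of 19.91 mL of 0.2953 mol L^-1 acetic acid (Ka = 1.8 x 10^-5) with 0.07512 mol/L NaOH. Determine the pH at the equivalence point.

n(CH3COOH) = 0.2953 x 0.01991 = 0.005879 mol; V(NaOH) at equivalence = 0.005879/0.07512 = 0.07827 L.
At equivalence all the acid is converted to CH3COO-; total volume = 0.01991 + 0.07827 = 0.09818 L, so [CH3COO-] = 0.005879/0.09818 = 0.05989 M.
Kb = Kw/Ka = 1.0e-14 / 1.8 x 10^-5 = 5.56e-10.
[OH^-] = sqrt(Kb x [CH3COO-]) = sqrt(5.56e-10 x 0.05989) = 5.77e-6 M.
pOH = 5.24, so pH = 14.00 - 5.24 = 8.76.

8.76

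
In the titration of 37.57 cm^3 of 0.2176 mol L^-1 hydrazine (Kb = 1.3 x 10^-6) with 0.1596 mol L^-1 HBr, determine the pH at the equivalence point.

4.57

n(N2H4) = 0.2176 x 0.03757 = 0.008175 mol; V(HBr) at equivalence = 0.008175/0.1596 = 0.05122 L.
At equivalence the base is fully converted to N2H5+; total volume = 0.08879 L, so [N2H5+] = 0.008175/0.08879 = 0.09207 M.
Ka(N2H5+) = Kw/Kb = 1.0e-14 / 1.3 x 10^-6 = 7.69e-9.
[H^+] = sqrt(Ka x [N2H5+]) = sqrt(7.69e-9 x 0.09207) = 2.66e-5 M.
pH = -log(2.66e-5) = 4.57.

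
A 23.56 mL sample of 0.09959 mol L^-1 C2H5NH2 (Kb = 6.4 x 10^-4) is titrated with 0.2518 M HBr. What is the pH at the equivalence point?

5.98

n(C2H5NH2) = 0.09959 x 0.02356 = 0.002346 mol; V(HBr) at equivalence = 0.002346/0.2518 = 0.009318 L.
At equivalence the base is fully converted to C2H5NH3+; total volume = 0.03288 L, so [C2H5NH3+] = 0.002346/0.03288 = 0.07136 M.
Ka(C2H5NH3+) = Kw/Kb = 1.0e-14 / 6.4 x 10^-4 = 1.56e-11.
[H^+] = sqrt(Ka x [C2H5NH3+]) = sqrt(1.56e-11 x 0.07136) = 1.06e-6 M.
pH = -log(1.06e-6) = 5.98.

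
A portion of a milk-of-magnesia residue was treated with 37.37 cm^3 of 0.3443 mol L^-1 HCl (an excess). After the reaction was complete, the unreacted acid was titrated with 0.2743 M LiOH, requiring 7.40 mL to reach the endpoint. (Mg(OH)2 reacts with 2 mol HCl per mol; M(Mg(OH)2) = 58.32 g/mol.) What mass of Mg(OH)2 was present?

0.316 g

Total n(HCl) added = 0.3443 x 0.03737 = 0.01287 mol.
n(LiOH) used = 0.2743 x 0.007400 = 0.002030 mol, which equals the excess n(HCl).
So n(HCl) consumed by the sample = 0.01287 - 0.002030 = 0.01084 mol.
n(Mg(OH)2) = 0.01084 / 2 = 0.005418 mol.
mass = 0.005418 mol x 58.32 g/mol = 0.316 g.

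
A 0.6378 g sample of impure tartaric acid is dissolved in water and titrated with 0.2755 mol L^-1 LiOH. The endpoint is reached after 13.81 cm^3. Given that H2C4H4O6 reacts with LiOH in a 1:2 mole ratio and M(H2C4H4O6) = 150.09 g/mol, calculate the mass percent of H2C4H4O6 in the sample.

44.8%

n(LiOH) = 0.2755 x 0.01381 = 0.003805 mol.
n(H2C4H4O6) = 0.003805 / 2 = 0.001902 mol.
mass of H2C4H4O6 = 0.001902 x 150.09 = 0.2855 g.
% purity = 0.2855 / 0.6378 x 100 = 44.8%.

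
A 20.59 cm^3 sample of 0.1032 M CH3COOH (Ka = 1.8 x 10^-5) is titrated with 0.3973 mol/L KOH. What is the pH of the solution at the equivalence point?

8.83

n(CH3COOH) = 0.1032 x 0.02059 = 0.002125 mol; V(KOH) at equivalence = 0.002125/0.3973 = 0.005348 L.
At equivalence all the acid is converted to CH3COO-; total volume = 0.02059 + 0.005348 = 0.02594 L, so [CH3COO-] = 0.002125/0.02594 = 0.08192 M.
Kb = Kw/Ka = 1.0e-14 / 1.8 x 10^-5 = 5.56e-10.
[OH^-] = sqrt(Kb x [CH3COO-]) = sqrt(5.56e-10 x 0.08192) = 6.75e-6 M.
pOH = 5.17, so pH = 14.00 - 5.17 = 8.83.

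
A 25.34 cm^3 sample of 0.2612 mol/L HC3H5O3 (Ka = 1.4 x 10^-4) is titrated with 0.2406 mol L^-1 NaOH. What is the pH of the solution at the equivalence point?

8.48

n(HC3H5O3) = 0.2612 x 0.02534 = 0.006619 mol; V(NaOH) at equivalence = 0.006619/0.2406 = 0.02751 L.
At equivalence all the acid is converted to C3H5O3-; total volume = 0.02534 + 0.02751 = 0.05285 L, so [C3H5O3-] = 0.006619/0.05285 = 0.1252 M.
Kb = Kw/Ka = 1.0e-14 / 1.4 x 10^-4 = 7.14e-11.
[OH^-] = sqrt(Kb x [C3H5O3-]) = sqrt(7.14e-11 x 0.1252) = 2.99e-6 M.
pOH = 5.52, so pH = 14.00 - 5.52 = 8.48.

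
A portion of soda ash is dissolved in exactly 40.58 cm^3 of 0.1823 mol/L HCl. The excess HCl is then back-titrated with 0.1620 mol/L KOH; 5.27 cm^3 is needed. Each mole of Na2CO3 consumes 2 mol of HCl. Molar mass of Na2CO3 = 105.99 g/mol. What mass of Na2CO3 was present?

Total n(HCl) added = 0.1823 x 0.04058 = 0.007398 mol.
n(KOH) used = 0.1620 x 0.005270 = 0.0008537 mol, which equals the excess n(HCl).
So n(HCl) consumed by the sample = 0.007398 - 0.0008537 = 0.006544 mol.
n(Na2CO3) = 0.006544 / 2 = 0.003272 mol.
mass = 0.003272 mol x 105.99 g/mol = 0.347 g.

0.347 g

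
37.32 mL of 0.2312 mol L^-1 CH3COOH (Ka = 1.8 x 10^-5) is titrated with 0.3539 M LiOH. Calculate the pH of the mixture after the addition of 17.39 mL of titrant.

5.14

Initial n(CH3COOH) = 0.2312 x 0.03732 = 0.008628 mol.
n(LiOH) added = 0.3539 x 0.01739 = 0.006154 mol, converting that many moles of CH3COOH to CH3COO-.
Remaining n(CH3COOH) = 0.002474 mol; n(CH3COO-) = 0.006154 mol.
By Henderson-Hasselbalch, pH = pKa + log([A^-]/[HA]) = 4.74 + log(0.006154/0.002474) = 4.74 + (+0.40) = 5.14.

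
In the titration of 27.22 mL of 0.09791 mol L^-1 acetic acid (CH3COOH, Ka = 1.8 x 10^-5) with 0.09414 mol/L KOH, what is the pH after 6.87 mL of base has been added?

Initial n(CH3COOH) = 0.09791 x 0.02722 = 0.002665 mol.
n(KOH) added = 0.09414 x 0.006870 = 0.0006467 mol, converting that many moles of CH3COOH to CH3COO-.
Remaining n(CH3COOH) = 0.002018 mol; n(CH3COO-) = 0.0006467 mol.
By Henderson-Hasselbalch, pH = pKa + log([A^-]/[HA]) = 4.74 + log(0.0006467/0.002018) = 4.74 + (-0.49) = 4.25.

4.25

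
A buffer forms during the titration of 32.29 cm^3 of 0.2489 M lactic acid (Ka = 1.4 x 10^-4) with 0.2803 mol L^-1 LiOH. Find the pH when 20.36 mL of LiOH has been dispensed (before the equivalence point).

Initial n(HC3H5O3) = 0.2489 x 0.03229 = 0.008037 mol.
n(LiOH) added = 0.2803 x 0.02036 = 0.005707 mol, converting that many moles of HC3H5O3 to C3H5O3-.
Remaining n(HC3H5O3) = 0.002330 mol; n(C3H5O3-) = 0.005707 mol.
By Henderson-Hasselbalch, pH = pKa + log([A^-]/[HA]) = 3.85 + log(0.005707/0.002330) = 3.85 + (+0.39) = 4.24.

4.24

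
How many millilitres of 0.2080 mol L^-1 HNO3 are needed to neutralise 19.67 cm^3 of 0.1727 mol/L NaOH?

16.3 mL

n(NaOH) = 0.1727 mol/L x 0.01967 L = 0.003397 mol.
At equivalence n(HNO3) = n(NaOH) = 0.003397 mol.
V(HNO3) = 0.003397 / 0.2080 = 0.01633 L = 16.3 mL.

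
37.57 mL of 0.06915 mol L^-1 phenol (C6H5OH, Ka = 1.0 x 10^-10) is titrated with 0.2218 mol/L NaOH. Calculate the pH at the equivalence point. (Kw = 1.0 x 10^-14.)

11.36

n(C6H5OH) = 0.06915 x 0.03757 = 0.002598 mol; V(NaOH) at equivalence = 0.002598/0.2218 = 0.01171 L.
At equivalence all the acid is converted to C6H5O-; total volume = 0.03757 + 0.01171 = 0.04928 L, so [C6H5O-] = 0.002598/0.04928 = 0.05272 M.
Kb = Kw/Ka = 1.0e-14 / 1.0 x 10^-10 = 0.000100.
[OH^-] = sqrt(Kb x [C6H5O-]) = sqrt(0.000100 x 0.05272) = 0.00230 M.
pOH = 2.64, so pH = 14.00 - 2.64 = 11.36.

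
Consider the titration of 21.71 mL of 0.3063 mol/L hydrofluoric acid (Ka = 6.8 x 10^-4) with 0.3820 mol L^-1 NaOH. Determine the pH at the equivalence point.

n(HF) = 0.3063 x 0.02171 = 0.006650 mol; V(NaOH) at equivalence = 0.006650/0.3820 = 0.01741 L.
At equivalence all the acid is converted to F-; total volume = 0.02171 + 0.01741 = 0.03912 L, so [F-] = 0.006650/0.03912 = 0.1700 M.
Kb = Kw/Ka = 1.0e-14 / 6.8 x 10^-4 = 1.47e-11.
[OH^-] = sqrt(Kb x [F-]) = sqrt(1.47e-11 x 0.1700) = 1.58e-6 M.
pOH = 5.80, so pH = 14.00 - 5.80 = 8.20.

8.20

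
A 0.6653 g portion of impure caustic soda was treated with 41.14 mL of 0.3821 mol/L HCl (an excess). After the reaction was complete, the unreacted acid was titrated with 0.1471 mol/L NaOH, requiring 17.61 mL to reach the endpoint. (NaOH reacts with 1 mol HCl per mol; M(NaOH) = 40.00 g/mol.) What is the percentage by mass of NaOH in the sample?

Total n(HCl) added = 0.3821 x 0.04114 = 0.01572 mol.
n(NaOH) used = 0.1471 x 0.01761 = 0.002590 mol, which equals the excess n(HCl).
So n(HCl) consumed by the sample = 0.01572 - 0.002590 = 0.01313 mol.
n(NaOH) = 0.01313 / 1 = 0.01313 mol.
mass NaOH = 0.01313 x 40.00 = 0.5252 g, so %NaOH = 0.5252/0.6653 x 100 = 78.9%.

78.9%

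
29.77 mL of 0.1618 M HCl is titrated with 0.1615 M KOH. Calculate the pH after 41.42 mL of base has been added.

12.42

n(acid) = 0.1618 x 0.02977 = 0.004817 mol; n(KOH) added = 0.1615 x 0.04142 = 0.006689 mol.
Base is in excess by 0.006689 - 0.004817 = 0.001873 mol in a total volume of 0.07119 L.
[OH^-] = 0.001873/0.07119 = 0.02630 M, so pOH = 1.58 and pH = 14.00 - 1.58 = 12.42.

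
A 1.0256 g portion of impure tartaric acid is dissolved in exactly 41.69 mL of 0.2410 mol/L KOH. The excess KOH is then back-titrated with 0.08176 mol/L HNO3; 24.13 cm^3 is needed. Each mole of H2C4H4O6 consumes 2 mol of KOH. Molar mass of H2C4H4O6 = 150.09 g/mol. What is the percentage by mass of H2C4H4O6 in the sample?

Total n(KOH) added = 0.2410 x 0.04169 = 0.01005 mol.
n(HNO3) used = 0.08176 x 0.02413 = 0.001973 mol, which equals the excess n(KOH).
So n(KOH) consumed by the sample = 0.01005 - 0.001973 = 0.008074 mol.
n(H2C4H4O6) = 0.008074 / 2 = 0.004037 mol.
mass H2C4H4O6 = 0.004037 x 150.09 = 0.6059 g, so %H2C4H4O6 = 0.6059/1.0256 x 100 = 59.1%.

59.1%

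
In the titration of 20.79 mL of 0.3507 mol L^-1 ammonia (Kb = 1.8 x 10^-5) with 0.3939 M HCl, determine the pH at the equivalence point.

4.99

n(NH3) = 0.3507 x 0.02079 = 0.007291 mol; V(HCl) at equivalence = 0.007291/0.3939 = 0.01851 L.
At equivalence the base is fully converted to NH4+; total volume = 0.03930 L, so [NH4+] = 0.007291/0.03930 = 0.1855 M.
Ka(NH4+) = Kw/Kb = 1.0e-14 / 1.8 x 10^-5 = 5.56e-10.
[H^+] = sqrt(Ka x [NH4+]) = sqrt(5.56e-10 x 0.1855) = 1.02e-5 M.
pH = -log(1.02e-5) = 4.99.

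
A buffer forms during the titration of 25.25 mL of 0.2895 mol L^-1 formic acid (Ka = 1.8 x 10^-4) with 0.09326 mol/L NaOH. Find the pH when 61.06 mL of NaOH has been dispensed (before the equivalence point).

Initial n(HCOOH) = 0.2895 x 0.02525 = 0.007310 mol.
n(NaOH) added = 0.09326 x 0.06106 = 0.005694 mol, converting that many moles of HCOOH to HCOO-.
Remaining n(HCOOH) = 0.001615 mol; n(HCOO-) = 0.005694 mol.
By Henderson-Hasselbalch, pH = pKa + log([A^-]/[HA]) = 3.74 + log(0.005694/0.001615) = 3.74 + (+0.55) = 4.29.

4.29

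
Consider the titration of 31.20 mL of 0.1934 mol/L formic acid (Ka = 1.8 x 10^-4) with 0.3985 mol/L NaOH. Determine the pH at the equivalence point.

n(HCOOH) = 0.1934 x 0.03120 = 0.006034 mol; V(NaOH) at equivalence = 0.006034/0.3985 = 0.01514 L.
At equivalence all the acid is converted to HCOO-; total volume = 0.03120 + 0.01514 = 0.04634 L, so [HCOO-] = 0.006034/0.04634 = 0.1302 M.
Kb = Kw/Ka = 1.0e-14 / 1.8 x 10^-4 = 5.56e-11.
[OH^-] = sqrt(Kb x [HCOO-]) = sqrt(5.56e-11 x 0.1302) = 2.69e-6 M.
pOH = 5.57, so pH = 14.00 - 5.57 = 8.43.

8.43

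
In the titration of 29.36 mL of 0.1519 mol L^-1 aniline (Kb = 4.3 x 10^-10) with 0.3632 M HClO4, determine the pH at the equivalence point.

n(C6H5NH2) = 0.1519 x 0.02936 = 0.004460 mol; V(HClO4) at equivalence = 0.004460/0.3632 = 0.01228 L.
At equivalence the base is fully converted to C6H5NH3+; total volume = 0.04164 L, so [C6H5NH3+] = 0.004460/0.04164 = 0.1071 M.
Ka(C6H5NH3+) = Kw/Kb = 1.0e-14 / 4.3 x 10^-10 = 2.33e-5.
[H^+] = sqrt(Ka x [C6H5NH3+]) = sqrt(2.33e-5 x 0.1071) = 0.00158 M.
pH = -log(0.00158) = 2.80.

2.80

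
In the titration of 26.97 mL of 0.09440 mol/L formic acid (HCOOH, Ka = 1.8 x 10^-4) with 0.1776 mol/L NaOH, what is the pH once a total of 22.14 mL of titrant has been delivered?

12.45

n(acid) = 0.09440 x 0.02697 = 0.002546 mol; n(NaOH) added = 0.1776 x 0.02214 = 0.003932 mol.
Base is in excess by 0.003932 - 0.002546 = 0.001386 mol in a total volume of 0.04911 L.
[OH^-] = 0.001386/0.04911 = 0.02822 M, so pOH = 1.55 and pH = 14.00 - 1.55 = 12.45.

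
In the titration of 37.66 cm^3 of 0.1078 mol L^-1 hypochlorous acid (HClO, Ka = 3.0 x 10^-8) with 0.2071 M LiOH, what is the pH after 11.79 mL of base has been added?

Initial n(HClO) = 0.1078 x 0.03766 = 0.004060 mol.
n(LiOH) added = 0.2071 x 0.01179 = 0.002442 mol, converting that many moles of HClO to ClO-.
Remaining n(HClO) = 0.001618 mol; n(ClO-) = 0.002442 mol.
By Henderson-Hasselbalch, pH = pKa + log([A^-]/[HA]) = 7.52 + log(0.002442/0.001618) = 7.52 + (+0.18) = 7.70.

7.70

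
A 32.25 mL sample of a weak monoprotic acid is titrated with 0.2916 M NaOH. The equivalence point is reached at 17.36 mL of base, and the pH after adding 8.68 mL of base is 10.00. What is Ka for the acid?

1.0 x 10^-10

8.68 mL is half of the equivalence volume, so this is the half-equivalence point where [HA] = [A^-].
At half-equivalence pH = pKa, so pKa = 10.00.
Ka = 10^(-10.00) = 1.0 x 10^-10.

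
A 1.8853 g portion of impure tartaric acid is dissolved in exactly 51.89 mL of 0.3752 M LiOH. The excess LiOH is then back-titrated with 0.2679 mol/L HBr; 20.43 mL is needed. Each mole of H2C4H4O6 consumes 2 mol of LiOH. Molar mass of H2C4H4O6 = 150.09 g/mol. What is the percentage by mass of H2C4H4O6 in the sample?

Total n(LiOH) added = 0.3752 x 0.05189 = 0.01947 mol.
n(HBr) used = 0.2679 x 0.02043 = 0.005473 mol, which equals the excess n(LiOH).
So n(LiOH) consumed by the sample = 0.01947 - 0.005473 = 0.01400 mol.
n(H2C4H4O6) = 0.01400 / 2 = 0.006998 mol.
mass H2C4H4O6 = 0.006998 x 150.09 = 1.050 g, so %H2C4H4O6 = 1.050/1.8853 x 100 = 55.7%.

55.7%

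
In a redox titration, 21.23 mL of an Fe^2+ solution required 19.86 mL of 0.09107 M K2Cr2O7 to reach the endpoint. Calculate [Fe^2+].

0.511 M

n(K2Cr2O7) = 0.09107 x 0.01986 = 0.001809 mol.
From the balanced equation, 1 mol K2Cr2O7 reacts with 6 mol Fe^2+, so n(Fe^2+) = 0.001809 x 6/1 = 0.01085 mol.
[Fe^2+] = 0.01085 / 0.02123 L = 0.511 M.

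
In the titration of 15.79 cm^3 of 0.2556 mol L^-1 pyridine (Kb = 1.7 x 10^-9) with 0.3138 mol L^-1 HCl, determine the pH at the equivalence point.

n(C5H5N) = 0.2556 x 0.01579 = 0.004036 mol; V(HCl) at equivalence = 0.004036/0.3138 = 0.01286 L.
At equivalence the base is fully converted to C5H5NH+; total volume = 0.02865 L, so [C5H5NH+] = 0.004036/0.02865 = 0.1409 M.
Ka(C5H5NH+) = Kw/Kb = 1.0e-14 / 1.7 x 10^-9 = 5.88e-6.
[H^+] = sqrt(Ka x [C5H5NH+]) = sqrt(5.88e-6 x 0.1409) = 0.000910 M.
pH = -log(0.000910) = 3.04.

3.04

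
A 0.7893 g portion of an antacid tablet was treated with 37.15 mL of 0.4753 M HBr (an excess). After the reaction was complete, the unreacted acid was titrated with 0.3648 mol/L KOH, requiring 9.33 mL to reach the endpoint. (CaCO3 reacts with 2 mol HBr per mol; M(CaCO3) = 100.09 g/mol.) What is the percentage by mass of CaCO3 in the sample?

Total n(HBr) added = 0.4753 x 0.03715 = 0.01766 mol.
n(KOH) used = 0.3648 x 0.009330 = 0.003404 mol, which equals the excess n(HBr).
So n(HBr) consumed by the sample = 0.01766 - 0.003404 = 0.01425 mol.
n(CaCO3) = 0.01425 / 2 = 0.007127 mol.
mass CaCO3 = 0.007127 x 100.09 = 0.7133 g, so %CaCO3 = 0.7133/0.7893 x 100 = 90.4%.

90.4%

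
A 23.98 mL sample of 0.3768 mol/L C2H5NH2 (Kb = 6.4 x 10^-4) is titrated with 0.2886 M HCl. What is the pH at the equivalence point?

n(C2H5NH2) = 0.3768 x 0.02398 = 0.009036 mol; V(HCl) at equivalence = 0.009036/0.2886 = 0.03131 L.
At equivalence the base is fully converted to C2H5NH3+; total volume = 0.05529 L, so [C2H5NH3+] = 0.009036/0.05529 = 0.1634 M.
Ka(C2H5NH3+) = Kw/Kb = 1.0e-14 / 6.4 x 10^-4 = 1.56e-11.
[H^+] = sqrt(Ka x [C2H5NH3+]) = sqrt(1.56e-11 x 0.1634) = 1.60e-6 M.
pH = -log(1.60e-6) = 5.80.

5.80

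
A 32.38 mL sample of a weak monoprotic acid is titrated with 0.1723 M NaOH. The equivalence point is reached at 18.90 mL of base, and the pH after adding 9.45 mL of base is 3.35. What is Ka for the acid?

9.45 mL is half of the equivalence volume, so this is the half-equivalence point where [HA] = [A^-].
At half-equivalence pH = pKa, so pKa = 3.35.
Ka = 10^(-3.35) = 4.5 x 10^-4.

4.5 x 10^-4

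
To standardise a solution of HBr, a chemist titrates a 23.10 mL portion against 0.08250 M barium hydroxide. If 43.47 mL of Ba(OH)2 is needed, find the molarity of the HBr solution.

n(Ba(OH)2) delivered = 0.08250 x 0.04347 = 0.003586 mol.
The reaction is 2 HBr + 1 Ba(OH)2, so n(HBr) = 0.003586 x 2/1 = 0.007173 mol.
[HBr] = 0.007173 mol / 0.02310 L = 0.310 M.

0.310 M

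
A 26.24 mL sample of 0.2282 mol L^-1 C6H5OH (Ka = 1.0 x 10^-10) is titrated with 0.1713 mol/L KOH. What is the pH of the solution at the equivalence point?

11.50

n(C6H5OH) = 0.2282 x 0.02624 = 0.005988 mol; V(KOH) at equivalence = 0.005988/0.1713 = 0.03496 L.
At equivalence all the acid is converted to C6H5O-; total volume = 0.02624 + 0.03496 = 0.06120 L, so [C6H5O-] = 0.005988/0.06120 = 0.09785 M.
Kb = Kw/Ka = 1.0e-14 / 1.0 x 10^-10 = 0.000100.
[OH^-] = sqrt(Kb x [C6H5O-]) = sqrt(0.000100 x 0.09785) = 0.00313 M.
pOH = 2.50, so pH = 14.00 - 2.50 = 11.50.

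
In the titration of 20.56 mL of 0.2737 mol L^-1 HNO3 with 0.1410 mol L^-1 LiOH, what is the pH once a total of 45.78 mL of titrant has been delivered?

12.10

n(acid) = 0.2737 x 0.02056 = 0.005627 mol; n(LiOH) added = 0.1410 x 0.04578 = 0.006455 mol.
Base is in excess by 0.006455 - 0.005627 = 0.0008277 mol in a total volume of 0.06634 L.
[OH^-] = 0.0008277/0.06634 = 0.01248 M, so pOH = 1.90 and pH = 14.00 - 1.90 = 12.10.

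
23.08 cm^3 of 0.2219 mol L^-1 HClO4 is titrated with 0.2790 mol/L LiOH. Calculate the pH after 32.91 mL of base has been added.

n(acid) = 0.2219 x 0.02308 = 0.005121 mol; n(LiOH) added = 0.2790 x 0.03291 = 0.009182 mol.
Base is in excess by 0.009182 - 0.005121 = 0.004060 mol in a total volume of 0.05599 L.
[OH^-] = 0.004060/0.05599 = 0.07252 M, so pOH = 1.14 and pH = 14.00 - 1.14 = 12.86.

12.86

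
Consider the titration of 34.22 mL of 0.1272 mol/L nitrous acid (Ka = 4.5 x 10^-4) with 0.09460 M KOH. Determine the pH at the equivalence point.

8.04

n(HNO2) = 0.1272 x 0.03422 = 0.004353 mol; V(KOH) at equivalence = 0.004353/0.09460 = 0.04601 L.
At equivalence all the acid is converted to NO2-; total volume = 0.03422 + 0.04601 = 0.08023 L, so [NO2-] = 0.004353/0.08023 = 0.05425 M.
Kb = Kw/Ka = 1.0e-14 / 4.5 x 10^-4 = 2.22e-11.
[OH^-] = sqrt(Kb x [NO2-]) = sqrt(2.22e-11 x 0.05425) = 1.10e-6 M.
pOH = 5.96, so pH = 14.00 - 5.96 = 8.04.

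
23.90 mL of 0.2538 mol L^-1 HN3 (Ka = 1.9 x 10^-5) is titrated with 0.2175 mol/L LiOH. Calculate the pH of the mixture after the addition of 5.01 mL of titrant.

4.06

Initial n(HN3) = 0.2538 x 0.02390 = 0.006066 mol.
n(LiOH) added = 0.2175 x 0.005010 = 0.001090 mol, converting that many moles of HN3 to N3-.
Remaining n(HN3) = 0.004976 mol; n(N3-) = 0.001090 mol.
By Henderson-Hasselbalch, pH = pKa + log([A^-]/[HA]) = 4.72 + log(0.001090/0.004976) = 4.72 + (-0.66) = 4.06.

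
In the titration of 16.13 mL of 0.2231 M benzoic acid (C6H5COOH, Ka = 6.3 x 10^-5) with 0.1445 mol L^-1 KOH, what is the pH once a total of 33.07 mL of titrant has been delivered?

12.38

n(acid) = 0.2231 x 0.01613 = 0.003599 mol; n(KOH) added = 0.1445 x 0.03307 = 0.004779 mol.
Base is in excess by 0.004779 - 0.003599 = 0.001180 mol in a total volume of 0.04920 L.
[OH^-] = 0.001180/0.04920 = 0.02398 M, so pOH = 1.62 and pH = 14.00 - 1.62 = 12.38.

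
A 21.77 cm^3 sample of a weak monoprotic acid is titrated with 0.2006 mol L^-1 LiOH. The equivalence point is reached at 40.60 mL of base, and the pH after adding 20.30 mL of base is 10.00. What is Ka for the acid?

1.0 x 10^-10

20.30 mL is half of the equivalence volume, so this is the half-equivalence point where [HA] = [A^-].
At half-equivalence pH = pKa, so pKa = 10.00.
Ka = 10^(-10.00) = 1.0 x 10^-10.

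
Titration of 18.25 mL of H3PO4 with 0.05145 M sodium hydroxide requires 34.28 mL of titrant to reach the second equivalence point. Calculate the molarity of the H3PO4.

0.0483 M

n(NaOH) = 0.05145 x 0.03428 = 0.001764 mol.
At the second equivalence point, 2 mol OH^- react per mol H3PO4, so n(H3PO4) = 0.001764 / 2 = 0.0008819 mol.
[H3PO4] = 0.0008819 / 0.01825 L = 0.0483 M.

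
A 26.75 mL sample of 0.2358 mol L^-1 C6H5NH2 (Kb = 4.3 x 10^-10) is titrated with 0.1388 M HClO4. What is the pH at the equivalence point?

n(C6H5NH2) = 0.2358 x 0.02675 = 0.006308 mol; V(HClO4) at equivalence = 0.006308/0.1388 = 0.04544 L.
At equivalence the base is fully converted to C6H5NH3+; total volume = 0.07219 L, so [C6H5NH3+] = 0.006308/0.07219 = 0.08737 M.
Ka(C6H5NH3+) = Kw/Kb = 1.0e-14 / 4.3 x 10^-10 = 2.33e-5.
[H^+] = sqrt(Ka x [C6H5NH3+]) = sqrt(2.33e-5 x 0.08737) = 0.00143 M.
pH = -log(0.00143) = 2.85.

2.85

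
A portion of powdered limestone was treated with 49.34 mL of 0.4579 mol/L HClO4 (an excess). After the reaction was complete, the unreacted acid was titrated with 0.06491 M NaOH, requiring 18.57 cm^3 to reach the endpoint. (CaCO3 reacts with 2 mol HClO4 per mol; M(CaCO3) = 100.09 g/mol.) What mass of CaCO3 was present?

Total n(HClO4) added = 0.4579 x 0.04934 = 0.02259 mol.
n(NaOH) used = 0.06491 x 0.01857 = 0.001205 mol, which equals the excess n(HClO4).
So n(HClO4) consumed by the sample = 0.02259 - 0.001205 = 0.02139 mol.
n(CaCO3) = 0.02139 / 2 = 0.01069 mol.
mass = 0.01069 mol x 100.09 g/mol = 1.07 g.

1.07 g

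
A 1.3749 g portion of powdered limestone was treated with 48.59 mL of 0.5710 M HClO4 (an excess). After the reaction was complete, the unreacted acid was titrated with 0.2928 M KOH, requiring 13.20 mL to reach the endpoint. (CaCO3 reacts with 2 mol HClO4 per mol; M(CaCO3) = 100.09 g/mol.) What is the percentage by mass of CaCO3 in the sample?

86.9%

Total n(HClO4) added = 0.5710 x 0.04859 = 0.02774 mol.
n(KOH) used = 0.2928 x 0.01320 = 0.003865 mol, which equals the excess n(HClO4).
So n(HClO4) consumed by the sample = 0.02774 - 0.003865 = 0.02388 mol.
n(CaCO3) = 0.02388 / 2 = 0.01194 mol.
mass CaCO3 = 0.01194 x 100.09 = 1.195 g, so %CaCO3 = 1.195/1.3749 x 100 = 86.9%.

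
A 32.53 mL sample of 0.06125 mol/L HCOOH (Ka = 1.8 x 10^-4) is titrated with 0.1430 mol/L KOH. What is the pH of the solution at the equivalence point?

n(HCOOH) = 0.06125 x 0.03253 = 0.001992 mol; V(KOH) at equivalence = 0.001992/0.1430 = 0.01393 L.
At equivalence all the acid is converted to HCOO-; total volume = 0.03253 + 0.01393 = 0.04646 L, so [HCOO-] = 0.001992/0.04646 = 0.04288 M.
Kb = Kw/Ka = 1.0e-14 / 1.8 x 10^-4 = 5.56e-11.
[OH^-] = sqrt(Kb x [HCOO-]) = sqrt(5.56e-11 x 0.04288) = 1.54e-6 M.
pOH = 5.81, so pH = 14.00 - 5.81 = 8.19.

8.19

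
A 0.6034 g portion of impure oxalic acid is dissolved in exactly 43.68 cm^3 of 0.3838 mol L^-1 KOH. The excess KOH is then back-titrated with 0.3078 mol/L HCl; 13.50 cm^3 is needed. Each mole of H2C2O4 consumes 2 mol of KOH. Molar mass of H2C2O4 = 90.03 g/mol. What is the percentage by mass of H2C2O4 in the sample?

Total n(KOH) added = 0.3838 x 0.04368 = 0.01676 mol.
n(HCl) used = 0.3078 x 0.01350 = 0.004155 mol, which equals the excess n(KOH).
So n(KOH) consumed by the sample = 0.01676 - 0.004155 = 0.01261 mol.
n(H2C2O4) = 0.01261 / 2 = 0.006305 mol.
mass H2C2O4 = 0.006305 x 90.03 = 0.5676 g, so %H2C2O4 = 0.5676/0.6034 x 100 = 94.1%.

94.1%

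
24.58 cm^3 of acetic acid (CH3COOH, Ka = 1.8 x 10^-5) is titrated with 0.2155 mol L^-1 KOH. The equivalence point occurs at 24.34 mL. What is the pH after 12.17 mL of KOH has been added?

4.74

12.17 mL is exactly half the equivalence volume (24.34/2), i.e. the half-equivalence point.
There, n(HA) = n(A^-), so pH = pKa = -log(1.8 x 10^-5) = 4.74.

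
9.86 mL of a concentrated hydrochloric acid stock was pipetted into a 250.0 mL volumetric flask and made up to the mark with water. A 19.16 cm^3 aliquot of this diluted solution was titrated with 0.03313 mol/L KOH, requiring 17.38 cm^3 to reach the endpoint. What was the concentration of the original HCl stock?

n(KOH) = 0.03313 x 0.01738 = 0.0005758 mol.
n(HCl) in the aliquot = 0.0005758 mol.
[diluted HCl] = 0.0005758 / 0.01916 = 0.03005 M.
Dilution factor = 250.0/9.860 = 25.35, so [stock] = 0.03005 x 25.35 = 0.762 M.

0.762 M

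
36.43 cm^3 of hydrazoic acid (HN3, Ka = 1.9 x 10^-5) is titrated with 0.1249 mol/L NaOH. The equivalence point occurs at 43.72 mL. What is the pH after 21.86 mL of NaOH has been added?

4.72

21.86 mL is exactly half the equivalence volume (43.72/2), i.e. the half-equivalence point.
There, n(HA) = n(A^-), so pH = pKa = -log(1.9 x 10^-5) = 4.72.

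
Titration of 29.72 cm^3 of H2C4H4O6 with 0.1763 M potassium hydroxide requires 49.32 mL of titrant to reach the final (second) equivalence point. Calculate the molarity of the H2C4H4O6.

n(KOH) = 0.1763 x 0.04932 = 0.008695 mol.
At the final (second) equivalence point, 2 mol OH^- react per mol H2C4H4O6, so n(H2C4H4O6) = 0.008695 / 2 = 0.004348 mol.
[H2C4H4O6] = 0.004348 / 0.02972 L = 0.146 M.

0.146 M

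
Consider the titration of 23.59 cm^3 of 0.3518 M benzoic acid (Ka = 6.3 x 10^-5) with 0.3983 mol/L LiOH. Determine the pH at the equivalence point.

n(C6H5COOH) = 0.3518 x 0.02359 = 0.008299 mol; V(LiOH) at equivalence = 0.008299/0.3983 = 0.02084 L.
At equivalence all the acid is converted to C6H5COO-; total volume = 0.02359 + 0.02084 = 0.04443 L, so [C6H5COO-] = 0.008299/0.04443 = 0.1868 M.
Kb = Kw/Ka = 1.0e-14 / 6.3 x 10^-5 = 1.59e-10.
[OH^-] = sqrt(Kb x [C6H5COO-]) = sqrt(1.59e-10 x 0.1868) = 5.45e-6 M.
pOH = 5.26, so pH = 14.00 - 5.26 = 8.74.

8.74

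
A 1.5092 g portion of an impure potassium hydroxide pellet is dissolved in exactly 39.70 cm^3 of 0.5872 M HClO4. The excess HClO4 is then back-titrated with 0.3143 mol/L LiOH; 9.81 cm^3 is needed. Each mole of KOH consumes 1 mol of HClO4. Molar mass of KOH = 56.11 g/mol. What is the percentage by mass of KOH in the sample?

Total n(HClO4) added = 0.5872 x 0.03970 = 0.02331 mol.
n(LiOH) used = 0.3143 x 0.009810 = 0.003083 mol, which equals the excess n(HClO4).
So n(HClO4) consumed by the sample = 0.02331 - 0.003083 = 0.02023 mol.
n(KOH) = 0.02023 / 1 = 0.02023 mol.
mass KOH = 0.02023 x 56.11 = 1.135 g, so %KOH = 1.135/1.5092 x 100 = 75.2%.

75.2%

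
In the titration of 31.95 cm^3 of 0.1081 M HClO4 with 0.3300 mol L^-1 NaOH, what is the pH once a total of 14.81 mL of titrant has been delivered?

12.49

n(acid) = 0.1081 x 0.03195 = 0.003454 mol; n(NaOH) added = 0.3300 x 0.01481 = 0.004887 mol.
Base is in excess by 0.004887 - 0.003454 = 0.001434 mol in a total volume of 0.04676 L.
[OH^-] = 0.001434/0.04676 = 0.03066 M, so pOH = 1.51 and pH = 14.00 - 1.51 = 12.49.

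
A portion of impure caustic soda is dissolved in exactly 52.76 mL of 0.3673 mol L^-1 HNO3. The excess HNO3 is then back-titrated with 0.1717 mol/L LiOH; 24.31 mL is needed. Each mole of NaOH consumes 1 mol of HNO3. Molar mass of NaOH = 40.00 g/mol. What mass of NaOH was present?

Total n(HNO3) added = 0.3673 x 0.05276 = 0.01938 mol.
n(LiOH) used = 0.1717 x 0.02431 = 0.004174 mol, which equals the excess n(HNO3).
So n(HNO3) consumed by the sample = 0.01938 - 0.004174 = 0.01520 mol.
n(NaOH) = 0.01520 / 1 = 0.01520 mol.
mass = 0.01520 mol x 40.00 g/mol = 0.608 g.

0.608 g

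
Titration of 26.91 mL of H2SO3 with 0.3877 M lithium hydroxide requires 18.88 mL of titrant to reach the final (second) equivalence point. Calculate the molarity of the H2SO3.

0.136 M

n(LiOH) = 0.3877 x 0.01888 = 0.007320 mol.
At the final (second) equivalence point, 2 mol OH^- react per mol H2SO3, so n(H2SO3) = 0.007320 / 2 = 0.003660 mol.
[H2SO3] = 0.003660 / 0.02691 L = 0.136 M.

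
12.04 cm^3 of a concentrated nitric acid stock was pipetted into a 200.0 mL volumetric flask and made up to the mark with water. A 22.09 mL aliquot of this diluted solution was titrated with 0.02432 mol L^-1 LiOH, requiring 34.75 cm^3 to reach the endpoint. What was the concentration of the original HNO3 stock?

n(LiOH) = 0.02432 x 0.03475 = 0.0008451 mol.
n(HNO3) in the aliquot = 0.0008451 mol.
[diluted HNO3] = 0.0008451 / 0.02209 = 0.03826 M.
Dilution factor = 200.0/12.04 = 16.61, so [stock] = 0.03826 x 16.61 = 0.636 M.

0.636 M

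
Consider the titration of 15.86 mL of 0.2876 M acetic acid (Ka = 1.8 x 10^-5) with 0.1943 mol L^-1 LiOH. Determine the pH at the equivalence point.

8.90

n(CH3COOH) = 0.2876 x 0.01586 = 0.004561 mol; V(LiOH) at equivalence = 0.004561/0.1943 = 0.02348 L.
At equivalence all the acid is converted to CH3COO-; total volume = 0.01586 + 0.02348 = 0.03934 L, so [CH3COO-] = 0.004561/0.03934 = 0.1160 M.
Kb = Kw/Ka = 1.0e-14 / 1.8 x 10^-5 = 5.56e-10.
[OH^-] = sqrt(Kb x [CH3COO-]) = sqrt(5.56e-10 x 0.1160) = 8.03e-6 M.
pOH = 5.10, so pH = 14.00 - 5.10 = 8.90.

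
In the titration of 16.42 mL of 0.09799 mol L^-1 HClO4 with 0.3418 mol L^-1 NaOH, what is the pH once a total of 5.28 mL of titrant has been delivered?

11.96

n(acid) = 0.09799 x 0.01642 = 0.001609 mol; n(NaOH) added = 0.3418 x 0.005280 = 0.001805 mol.
Base is in excess by 0.001805 - 0.001609 = 0.0001957 mol in a total volume of 0.02170 L.
[OH^-] = 0.0001957/0.02170 = 0.009019 M, so pOH = 2.04 and pH = 14.00 - 2.04 = 11.96.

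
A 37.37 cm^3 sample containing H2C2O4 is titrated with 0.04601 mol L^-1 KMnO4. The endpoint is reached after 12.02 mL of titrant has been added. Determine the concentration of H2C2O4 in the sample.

n(KMnO4) = 0.04601 x 0.01202 = 0.0005530 mol.
From the balanced equation, 2 mol KMnO4 reacts with 5 mol H2C2O4, so n(H2C2O4) = 0.0005530 x 5/2 = 0.001383 mol.
[H2C2O4] = 0.001383 / 0.03737 L = 0.0370 M.

0.0370 M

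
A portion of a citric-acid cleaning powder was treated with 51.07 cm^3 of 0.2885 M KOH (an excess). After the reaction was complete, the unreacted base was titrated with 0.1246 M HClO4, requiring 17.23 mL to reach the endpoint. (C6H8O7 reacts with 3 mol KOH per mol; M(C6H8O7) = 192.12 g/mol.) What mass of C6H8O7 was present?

0.806 g

Total n(KOH) added = 0.2885 x 0.05107 = 0.01473 mol.
n(HClO4) used = 0.1246 x 0.01723 = 0.002147 mol, which equals the excess n(KOH).
So n(KOH) consumed by the sample = 0.01473 - 0.002147 = 0.01259 mol.
n(C6H8O7) = 0.01259 / 3 = 0.004196 mol.
mass = 0.004196 mol x 192.12 g/mol = 0.806 g.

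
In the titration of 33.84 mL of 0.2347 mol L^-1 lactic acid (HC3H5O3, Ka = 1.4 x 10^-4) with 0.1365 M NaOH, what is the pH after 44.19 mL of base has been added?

4.35

Initial n(HC3H5O3) = 0.2347 x 0.03384 = 0.007942 mol.
n(NaOH) added = 0.1365 x 0.04419 = 0.006032 mol, converting that many moles of HC3H5O3 to C3H5O3-.
Remaining n(HC3H5O3) = 0.001910 mol; n(C3H5O3-) = 0.006032 mol.
By Henderson-Hasselbalch, pH = pKa + log([A^-]/[HA]) = 3.85 + log(0.006032/0.001910) = 3.85 + (+0.50) = 4.35.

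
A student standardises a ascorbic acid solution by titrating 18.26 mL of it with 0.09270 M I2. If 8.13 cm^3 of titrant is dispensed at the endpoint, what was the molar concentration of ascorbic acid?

0.0413 M

n(I2) = 0.09270 x 0.008130 = 0.0007537 mol.
From the balanced equation, 1 mol I2 reacts with 1 mol ascorbic acid, so n(ascorbic acid) = 0.0007537 x 1/1 = 0.0007537 mol.
[ascorbic acid] = 0.0007537 / 0.01826 L = 0.0413 M.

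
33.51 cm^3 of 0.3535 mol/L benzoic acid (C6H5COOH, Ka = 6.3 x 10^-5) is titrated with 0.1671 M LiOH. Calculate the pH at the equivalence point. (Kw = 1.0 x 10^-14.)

8.63

n(C6H5COOH) = 0.3535 x 0.03351 = 0.01185 mol; V(LiOH) at equivalence = 0.01185/0.1671 = 0.07089 L.
At equivalence all the acid is converted to C6H5COO-; total volume = 0.03351 + 0.07089 = 0.1044 L, so [C6H5COO-] = 0.01185/0.1044 = 0.1135 M.
Kb = Kw/Ka = 1.0e-14 / 6.3 x 10^-5 = 1.59e-10.
[OH^-] = sqrt(Kb x [C6H5COO-]) = sqrt(1.59e-10 x 0.1135) = 4.24e-6 M.
pOH = 5.37, so pH = 14.00 - 5.37 = 8.63.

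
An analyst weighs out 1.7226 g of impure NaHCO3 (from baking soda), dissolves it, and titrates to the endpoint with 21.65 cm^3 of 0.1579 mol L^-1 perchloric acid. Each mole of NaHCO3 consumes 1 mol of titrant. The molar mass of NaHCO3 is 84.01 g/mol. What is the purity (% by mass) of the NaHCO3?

16.7%

n(HClO4) = 0.1579 x 0.02165 = 0.003419 mol.
n(NaHCO3) = 0.003419 / 1 = 0.003419 mol.
mass of NaHCO3 = 0.003419 x 84.01 = 0.2872 g.
% purity = 0.2872 / 1.7226 x 100 = 16.7%.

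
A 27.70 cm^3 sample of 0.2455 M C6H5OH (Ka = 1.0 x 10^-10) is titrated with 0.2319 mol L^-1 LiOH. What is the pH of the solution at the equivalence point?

n(C6H5OH) = 0.2455 x 0.02770 = 0.006800 mol; V(LiOH) at equivalence = 0.006800/0.2319 = 0.02932 L.
At equivalence all the acid is converted to C6H5O-; total volume = 0.02770 + 0.02932 = 0.05702 L, so [C6H5O-] = 0.006800/0.05702 = 0.1193 M.
Kb = Kw/Ka = 1.0e-14 / 1.0 x 10^-10 = 0.000100.
[OH^-] = sqrt(Kb x [C6H5O-]) = sqrt(0.000100 x 0.1193) = 0.00345 M.
pOH = 2.46, so pH = 14.00 - 2.46 = 11.54.

11.54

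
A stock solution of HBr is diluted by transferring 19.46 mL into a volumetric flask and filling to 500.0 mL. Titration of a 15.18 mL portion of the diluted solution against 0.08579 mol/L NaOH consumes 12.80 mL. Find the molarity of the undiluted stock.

1.86 M

n(NaOH) = 0.08579 x 0.01280 = 0.001098 mol.
n(HBr) in the aliquot = 0.001098 mol.
[diluted HBr] = 0.001098 / 0.01518 = 0.07234 M.
Dilution factor = 500.0/19.46 = 25.69, so [stock] = 0.07234 x 25.69 = 1.86 M.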